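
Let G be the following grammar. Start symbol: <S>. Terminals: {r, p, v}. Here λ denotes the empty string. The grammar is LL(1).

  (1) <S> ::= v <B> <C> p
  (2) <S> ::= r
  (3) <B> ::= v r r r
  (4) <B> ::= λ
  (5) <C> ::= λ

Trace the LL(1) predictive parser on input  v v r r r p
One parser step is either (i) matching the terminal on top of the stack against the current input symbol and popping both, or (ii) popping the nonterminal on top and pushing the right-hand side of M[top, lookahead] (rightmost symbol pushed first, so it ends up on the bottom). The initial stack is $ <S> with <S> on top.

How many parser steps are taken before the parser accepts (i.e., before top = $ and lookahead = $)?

9

step 1: stack=$ <S>  input=v v r r r p $  — expand <S> ::= v <B> <C> p
step 2: stack=$ p <C> <B> v  input=v v r r r p $  — match v
step 3: stack=$ p <C> <B>  input=v r r r p $  — expand <B> ::= v r r r
step 4: stack=$ p <C> r r r v  input=v r r r p $  — match v
step 5: stack=$ p <C> r r r  input=r r r p $  — match r
step 6: stack=$ p <C> r r  input=r r p $  — match r
step 7: stack=$ p <C> r  input=r p $  — match r
step 8: stack=$ p <C>  input=p $  — expand <C> ::= λ
step 9: stack=$ p  input=p $  — match p
Accept reached after 9 steps.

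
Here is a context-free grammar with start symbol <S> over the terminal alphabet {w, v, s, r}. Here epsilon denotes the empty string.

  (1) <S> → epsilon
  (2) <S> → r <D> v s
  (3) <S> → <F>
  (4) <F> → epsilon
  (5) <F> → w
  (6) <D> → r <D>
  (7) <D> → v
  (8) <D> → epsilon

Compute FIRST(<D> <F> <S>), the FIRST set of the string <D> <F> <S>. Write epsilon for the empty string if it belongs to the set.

FIRST(<F>): from <F>→epsilon we get {epsilon}; from <F>→w we get {w}. So FIRST(<F>) = {epsilon, w}.
FIRST(<D>): from <D>→r <D> we get {r}; from <D>→v we get {v}; from <D>→epsilon we get {epsilon}. So FIRST(<D>) = {epsilon, r, v}.
FIRST(<S>): from <S>→epsilon we get {epsilon}; from <S>→r <D> v s we get {r}; from <S>→<F> we get {epsilon, w}. So FIRST(<S>) = {epsilon, r, w}.
FIRST(<D> <F> <S>): take FIRST of each symbol in turn, carrying on past any symbol whose FIRST contains epsilon; result {epsilon, r, v, w}.

{epsilon, r, v, w}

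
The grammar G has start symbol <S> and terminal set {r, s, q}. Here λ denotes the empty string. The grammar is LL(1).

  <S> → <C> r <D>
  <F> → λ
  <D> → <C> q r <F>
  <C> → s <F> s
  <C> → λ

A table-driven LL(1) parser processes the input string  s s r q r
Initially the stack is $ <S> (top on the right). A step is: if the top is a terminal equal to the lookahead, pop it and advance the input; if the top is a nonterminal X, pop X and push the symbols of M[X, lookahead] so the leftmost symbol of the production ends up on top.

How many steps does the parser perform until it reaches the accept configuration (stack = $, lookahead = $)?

      Stack            Input        Action
   1  $ <S>            s s r q r $  expand <S> → <C> r <D>
   2  $ <D> r <C>      s s r q r $  expand <C> → s <F> s
   3  $ <D> r s <F> s  s s r q r $  match s
   4  $ <D> r s <F>    s r q r $    expand <F> → λ
   5  $ <D> r s        s r q r $    match s
   6  $ <D> r          r q r $      match r
   7  $ <D>            q r $        expand <D> → <C> q r <F>
   8  $ <F> r q <C>    q r $        expand <C> → λ
   9  $ <F> r q        q r $        match q
  10  $ <F> r          r $          match r
  11  $ <F>            $            expand <F> → λ
Accept reached after 11 steps.

11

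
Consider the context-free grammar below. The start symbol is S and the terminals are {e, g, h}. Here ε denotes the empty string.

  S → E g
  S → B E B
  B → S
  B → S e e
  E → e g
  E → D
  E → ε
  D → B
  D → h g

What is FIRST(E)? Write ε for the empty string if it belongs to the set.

{ε, e, g, h}

FIRST(S) = {e, g, h}  (via E g, B E B)
FIRST(B) = {e, g, h}  (via S, S e e)
FIRST(D) = {e, g, h}  (via B)
FIRST(E) = {ε, e, g, h}  (via D)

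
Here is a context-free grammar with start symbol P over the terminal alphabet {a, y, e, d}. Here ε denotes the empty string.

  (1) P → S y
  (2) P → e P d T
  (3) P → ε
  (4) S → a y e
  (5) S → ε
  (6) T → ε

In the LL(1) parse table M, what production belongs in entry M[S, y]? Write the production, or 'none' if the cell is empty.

FIRST(S) = {ε, a}
FIRST(T) = {ε}
FIRST(P) = {ε, a, e, y}  (via S y)
FOLLOW(P) includes $ since P is the start symbol.
FOLLOW(S): in P→S y, S is followed by y with FIRST {y}. Thus FOLLOW(S) = {y}.
For S → a y e: FIRST(a y e) = {a}, so it goes in M[S, t] for t ∈ {a}.
For S → ε: FIRST(ε) = {ε}, so it goes in M[S, t] for t ∈ {}; since ε ∈ FIRST, also for every t ∈ FOLLOW(S) = {y}.

S → ε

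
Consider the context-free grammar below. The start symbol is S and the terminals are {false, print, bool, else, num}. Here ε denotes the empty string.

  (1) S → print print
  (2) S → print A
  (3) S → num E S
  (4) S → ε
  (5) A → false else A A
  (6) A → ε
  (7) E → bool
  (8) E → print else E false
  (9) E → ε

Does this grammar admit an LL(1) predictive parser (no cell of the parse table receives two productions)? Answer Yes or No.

FIRST(S) = {ε, num, print}
FIRST(A) = {ε, false}
FIRST(E) = {ε, bool, print}
FOLLOW(S) = {$}
FOLLOW(A) = {$, false}
FOLLOW(E) = {$, false, num, print}
Cell M[A, false] receives both A → false else A A and A → ε — the grammar is not LL(1).

No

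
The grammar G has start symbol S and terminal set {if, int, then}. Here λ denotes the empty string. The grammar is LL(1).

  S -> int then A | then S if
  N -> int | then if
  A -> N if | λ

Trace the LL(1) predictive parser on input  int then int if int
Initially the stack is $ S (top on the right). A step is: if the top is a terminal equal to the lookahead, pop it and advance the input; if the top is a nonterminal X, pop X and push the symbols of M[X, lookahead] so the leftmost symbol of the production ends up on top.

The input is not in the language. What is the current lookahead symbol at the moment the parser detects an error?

int

     Stack         Input                  Action
  1  $ S           int then int if int $  expand S -> int then A
  2  $ A then int  int then int if int $  match int
  3  $ A then      then int if int $      match then
  4  $ A           int if int $           expand A -> N if
  5  $ if N        int if int $           expand N -> int
  6  $ if int      int if int $           match int
  7  $ if          if int $               match if
  8  $             int $                  error: stack empty but input remains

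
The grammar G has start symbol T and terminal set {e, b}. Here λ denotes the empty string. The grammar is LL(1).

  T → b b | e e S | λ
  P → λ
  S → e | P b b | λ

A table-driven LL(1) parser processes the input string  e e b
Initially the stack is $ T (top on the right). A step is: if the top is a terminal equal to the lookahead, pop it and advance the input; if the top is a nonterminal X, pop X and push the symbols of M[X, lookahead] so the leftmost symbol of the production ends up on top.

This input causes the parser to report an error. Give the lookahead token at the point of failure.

$

     Stack    Input    Action
  1  $ T      e e b $  expand T → e e S
  2  $ S e e  e e b $  match e
  3  $ S e    e b $    match e
  4  $ S      b $      expand S → P b b
  5  $ b b P  b $      expand P → λ
  6  $ b b    b $      match b
  7  $ b      $        error: top is terminal b but lookahead is $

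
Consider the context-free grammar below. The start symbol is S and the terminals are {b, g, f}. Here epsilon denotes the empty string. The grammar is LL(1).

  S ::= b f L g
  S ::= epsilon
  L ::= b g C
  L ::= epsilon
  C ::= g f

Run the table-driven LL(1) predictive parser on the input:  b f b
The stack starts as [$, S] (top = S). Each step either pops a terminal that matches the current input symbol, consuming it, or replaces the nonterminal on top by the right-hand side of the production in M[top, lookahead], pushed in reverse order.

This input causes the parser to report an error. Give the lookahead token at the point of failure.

$

step 1: stack=$ S  input=b f b $  — expand S ::= b f L g
step 2: stack=$ g L f b  input=b f b $  — match b
step 3: stack=$ g L f  input=f b $  — match f
step 4: stack=$ g L  input=b $  — expand L ::= b g C
step 5: stack=$ g C g b  input=b $  — match b
step 6: stack=$ g C g  input=$  — error: top is terminal g but lookahead is $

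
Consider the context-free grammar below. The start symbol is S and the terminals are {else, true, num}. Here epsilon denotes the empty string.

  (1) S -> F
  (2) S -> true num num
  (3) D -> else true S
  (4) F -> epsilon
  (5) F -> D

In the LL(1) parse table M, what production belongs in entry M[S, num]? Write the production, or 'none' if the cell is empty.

none

FIRST(D) = {else}
FIRST(F) = {epsilon, else}  (via D)
FIRST(S) = {epsilon, else, true}  (via F)
FOLLOW(S) includes $ since S is the start symbol.
FOLLOW(S): in D->else true S, the suffix after S is empty, so FOLLOW(S) ⊇ FOLLOW(D) = {$}. Thus FOLLOW(S) = {$}.
FOLLOW(D): in F->D, the suffix after D is empty, so FOLLOW(D) ⊇ FOLLOW(F) = {$}. Thus FOLLOW(D) = {$}.
For S -> F: FIRST(F) = {epsilon, else}, so it goes in M[S, t] for t ∈ {else}; since epsilon ∈ FIRST, also for every t ∈ FOLLOW(S) = {$}.
For S -> true num num: FIRST(true num num) = {true}, so it goes in M[S, t] for t ∈ {true}.
None of these place a production in M[S, num].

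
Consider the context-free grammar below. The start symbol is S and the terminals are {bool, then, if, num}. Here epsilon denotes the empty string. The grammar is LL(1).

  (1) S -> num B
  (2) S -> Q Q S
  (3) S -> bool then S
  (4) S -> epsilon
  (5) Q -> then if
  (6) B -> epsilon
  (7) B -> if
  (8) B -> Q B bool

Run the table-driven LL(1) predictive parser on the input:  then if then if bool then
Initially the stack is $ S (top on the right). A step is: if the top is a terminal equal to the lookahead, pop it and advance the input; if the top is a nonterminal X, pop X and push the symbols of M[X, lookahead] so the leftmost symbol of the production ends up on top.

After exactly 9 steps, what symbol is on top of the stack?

then

     Stack          Input                        Action
  1  $ S            then if then if bool then $  expand S -> Q Q S
  2  $ S Q Q        then if then if bool then $  expand Q -> then if
  3  $ S Q if then  then if then if bool then $  match then
  4  $ S Q if       if then if bool then $       match if
  5  $ S Q          then if bool then $          expand Q -> then if
  6  $ S if then    then if bool then $          match then
  7  $ S if         if bool then $               match if
  8  $ S            bool then $                  expand S -> bool then S
  9  $ S then bool  bool then $                  match bool
Stack after step 9: $ S then (top = then).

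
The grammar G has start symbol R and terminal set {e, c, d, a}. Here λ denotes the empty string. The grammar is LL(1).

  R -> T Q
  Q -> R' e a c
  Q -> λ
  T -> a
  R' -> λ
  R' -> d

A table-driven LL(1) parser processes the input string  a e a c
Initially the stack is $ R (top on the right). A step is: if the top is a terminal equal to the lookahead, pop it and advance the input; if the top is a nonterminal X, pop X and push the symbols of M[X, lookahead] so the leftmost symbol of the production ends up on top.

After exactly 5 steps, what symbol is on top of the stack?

     Stack       Input      Action
  1  $ R         a e a c $  expand R -> T Q
  2  $ Q T       a e a c $  expand T -> a
  3  $ Q a       a e a c $  match a
  4  $ Q         e a c $    expand Q -> R' e a c
  5  $ c a e R'  e a c $    expand R' -> λ
Stack after step 5: $ c a e (top = e).

e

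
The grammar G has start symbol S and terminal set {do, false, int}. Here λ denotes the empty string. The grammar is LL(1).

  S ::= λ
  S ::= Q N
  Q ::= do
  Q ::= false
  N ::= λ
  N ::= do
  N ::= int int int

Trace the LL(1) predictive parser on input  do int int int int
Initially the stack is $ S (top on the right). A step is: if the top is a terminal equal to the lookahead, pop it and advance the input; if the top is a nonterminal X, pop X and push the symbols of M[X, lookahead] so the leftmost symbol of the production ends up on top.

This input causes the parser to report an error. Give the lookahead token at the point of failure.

step 1: stack=$ S  input=do int int int int $  — expand S ::= Q N
step 2: stack=$ N Q  input=do int int int int $  — expand Q ::= do
step 3: stack=$ N do  input=do int int int int $  — match do
step 4: stack=$ N  input=int int int int $  — expand N ::= int int int
step 5: stack=$ int int int  input=int int int int $  — match int
step 6: stack=$ int int  input=int int int $  — match int
step 7: stack=$ int  input=int int $  — match int
step 8: stack=$  input=int $  — error: stack empty but input remains

int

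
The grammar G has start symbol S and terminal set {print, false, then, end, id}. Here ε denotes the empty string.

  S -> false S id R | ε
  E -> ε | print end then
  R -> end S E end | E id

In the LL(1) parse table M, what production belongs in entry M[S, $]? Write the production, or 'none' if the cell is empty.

FIRST(S): from S->false S id R we get {false}; from S->ε we get {ε}. So FIRST(S) = {ε, false}.
FIRST(E): from E->ε we get {ε}; from E->print end then we get {print}. So FIRST(E) = {ε, print}.
FIRST(R): from R->end S E end we get {end}; from R->E id we get {id, print}. So FIRST(R) = {end, id, print}.
FOLLOW(S) includes $ since S is the start symbol.
FOLLOW(S): in S->false S id R, S is followed by id R with FIRST {id}; in R->end S E end, S is followed by E end with FIRST {end, print}. Thus FOLLOW(S) = {$, end, id, print}.
For S -> false S id R: FIRST(false S id R) = {false}, so it goes in M[S, t] for t ∈ {false}.
For S -> ε: FIRST(ε) = {ε}, so it goes in M[S, t] for t ∈ {}; since ε ∈ FIRST, also for every t ∈ FOLLOW(S) = {$, end, id, print}.

S -> ε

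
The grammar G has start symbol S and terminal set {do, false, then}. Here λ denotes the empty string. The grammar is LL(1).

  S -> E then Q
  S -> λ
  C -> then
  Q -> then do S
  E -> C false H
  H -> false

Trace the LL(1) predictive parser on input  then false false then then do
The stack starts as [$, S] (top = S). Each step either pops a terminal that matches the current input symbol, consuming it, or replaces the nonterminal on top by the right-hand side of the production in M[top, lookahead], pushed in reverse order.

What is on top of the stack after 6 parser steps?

false

     Stack                  Input                            Action
  1  $ S                    then false false then then do $  expand S -> E then Q
  2  $ Q then E             then false false then then do $  expand E -> C false H
  3  $ Q then H false C     then false false then then do $  expand C -> then
  4  $ Q then H false then  then false false then then do $  match then
  5  $ Q then H false       false false then then do $       match false
  6  $ Q then H             false then then do $             expand H -> false
Stack after step 6: $ Q then false (top = false).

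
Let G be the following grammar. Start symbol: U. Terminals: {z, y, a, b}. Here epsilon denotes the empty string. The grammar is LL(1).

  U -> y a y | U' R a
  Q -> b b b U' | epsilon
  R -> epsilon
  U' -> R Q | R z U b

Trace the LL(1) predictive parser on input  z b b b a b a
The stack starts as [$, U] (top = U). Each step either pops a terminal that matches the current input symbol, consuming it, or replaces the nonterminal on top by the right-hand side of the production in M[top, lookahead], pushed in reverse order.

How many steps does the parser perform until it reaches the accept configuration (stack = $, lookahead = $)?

step 1: stack=$ U  input=z b b b a b a $  — expand U -> U' R a
step 2: stack=$ a R U'  input=z b b b a b a $  — expand U' -> R z U b
step 3: stack=$ a R b U z R  input=z b b b a b a $  — expand R -> epsilon
step 4: stack=$ a R b U z  input=z b b b a b a $  — match z
step 5: stack=$ a R b U  input=b b b a b a $  — expand U -> U' R a
step 6: stack=$ a R b a R U'  input=b b b a b a $  — expand U' -> R Q
step 7: stack=$ a R b a R Q R  input=b b b a b a $  — expand R -> epsilon
step 8: stack=$ a R b a R Q  input=b b b a b a $  — expand Q -> b b b U'
step 9: stack=$ a R b a R U' b b b  input=b b b a b a $  — match b
step 10: stack=$ a R b a R U' b b  input=b b a b a $  — match b
step 11: stack=$ a R b a R U' b  input=b a b a $  — match b
step 12: stack=$ a R b a R U'  input=a b a $  — expand U' -> R Q
step 13: stack=$ a R b a R Q R  input=a b a $  — expand R -> epsilon
step 14: stack=$ a R b a R Q  input=a b a $  — expand Q -> epsilon
step 15: stack=$ a R b a R  input=a b a $  — expand R -> epsilon
step 16: stack=$ a R b a  input=a b a $  — match a
step 17: stack=$ a R b  input=b a $  — match b
step 18: stack=$ a R  input=a $  — expand R -> epsilon
step 19: stack=$ a  input=a $  — match a
Accept reached after 19 steps.

19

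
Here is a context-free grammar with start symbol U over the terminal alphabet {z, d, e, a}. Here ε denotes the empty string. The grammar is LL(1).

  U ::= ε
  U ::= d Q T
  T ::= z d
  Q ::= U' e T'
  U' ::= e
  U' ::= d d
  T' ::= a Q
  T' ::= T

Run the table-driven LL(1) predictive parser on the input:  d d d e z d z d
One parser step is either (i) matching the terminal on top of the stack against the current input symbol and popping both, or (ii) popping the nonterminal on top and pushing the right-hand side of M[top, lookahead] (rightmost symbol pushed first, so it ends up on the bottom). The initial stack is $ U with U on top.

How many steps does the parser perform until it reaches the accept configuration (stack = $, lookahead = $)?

      Stack         Input              Action
   1  $ U           d d d e z d z d $  expand U ::= d Q T
   2  $ T Q d       d d d e z d z d $  match d
   3  $ T Q         d d e z d z d $    expand Q ::= U' e T'
   4  $ T T' e U'   d d e z d z d $    expand U' ::= d d
   5  $ T T' e d d  d d e z d z d $    match d
   6  $ T T' e d    d e z d z d $      match d
   7  $ T T' e      e z d z d $        match e
   8  $ T T'        z d z d $          expand T' ::= T
   9  $ T T         z d z d $          expand T ::= z d
  10  $ T d z       z d z d $          match z
  11  $ T d         d z d $            match d
  12  $ T           z d $              expand T ::= z d
  13  $ d z         z d $              match z
  14  $ d           d $                match d
Accept reached after 14 steps.

14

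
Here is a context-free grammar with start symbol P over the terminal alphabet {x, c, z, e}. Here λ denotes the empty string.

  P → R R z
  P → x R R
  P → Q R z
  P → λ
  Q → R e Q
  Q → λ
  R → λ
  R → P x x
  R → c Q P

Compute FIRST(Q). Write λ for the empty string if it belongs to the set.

{λ, c, e, x, z}

FIRST(P) = {λ, c, e, x, z}  (via R R z, Q R z)
FIRST(R) = {λ, c, e, x, z}  (via P x x)
FIRST(Q) = {λ, c, e, x, z}  (via R e Q)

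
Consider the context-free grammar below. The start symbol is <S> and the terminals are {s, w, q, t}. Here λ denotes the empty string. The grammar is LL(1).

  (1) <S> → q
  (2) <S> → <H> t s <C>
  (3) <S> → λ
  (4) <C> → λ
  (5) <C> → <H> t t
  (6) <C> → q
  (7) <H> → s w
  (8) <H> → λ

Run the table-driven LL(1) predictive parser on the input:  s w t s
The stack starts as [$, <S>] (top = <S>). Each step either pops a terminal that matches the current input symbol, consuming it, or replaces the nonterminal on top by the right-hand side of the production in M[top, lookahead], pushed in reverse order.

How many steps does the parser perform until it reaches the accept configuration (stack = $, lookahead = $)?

     Stack          Input      Action
  1  $ <S>          s w t s $  expand <S> → <H> t s <C>
  2  $ <C> s t <H>  s w t s $  expand <H> → s w
  3  $ <C> s t w s  s w t s $  match s
  4  $ <C> s t w    w t s $    match w
  5  $ <C> s t      t s $      match t
  6  $ <C> s        s $        match s
  7  $ <C>          $          expand <C> → λ
Accept reached after 7 steps.

7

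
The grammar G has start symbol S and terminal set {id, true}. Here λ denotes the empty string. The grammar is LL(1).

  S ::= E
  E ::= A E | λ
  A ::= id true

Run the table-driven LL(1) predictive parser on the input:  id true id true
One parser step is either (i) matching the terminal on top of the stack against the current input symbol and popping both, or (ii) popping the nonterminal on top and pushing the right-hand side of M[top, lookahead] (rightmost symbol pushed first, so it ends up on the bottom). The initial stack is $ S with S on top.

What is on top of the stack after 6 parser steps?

A

step 1: stack=$ S  input=id true id true $  — expand S ::= E
step 2: stack=$ E  input=id true id true $  — expand E ::= A E
step 3: stack=$ E A  input=id true id true $  — expand A ::= id true
step 4: stack=$ E true id  input=id true id true $  — match id
step 5: stack=$ E true  input=true id true $  — match true
step 6: stack=$ E  input=id true $  — expand E ::= A E
Stack after step 6: $ E A (top = A).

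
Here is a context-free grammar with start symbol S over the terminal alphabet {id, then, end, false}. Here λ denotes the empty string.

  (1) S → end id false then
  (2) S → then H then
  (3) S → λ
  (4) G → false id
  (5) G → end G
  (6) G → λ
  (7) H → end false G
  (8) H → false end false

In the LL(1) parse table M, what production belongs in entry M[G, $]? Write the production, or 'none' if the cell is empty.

FIRST(S): from S→end id false then we get {end}; from S→then H then we get {then}; from S→λ we get {λ}. So FIRST(S) = {λ, end, then}.
FIRST(G): from G→false id we get {false}; from G→end G we get {end}; from G→λ we get {λ}. So FIRST(G) = {λ, end, false}.
FIRST(H): from H→end false G we get {end}; from H→false end false we get {false}. So FIRST(H) = {end, false}.
FOLLOW(S) includes $ since S is the start symbol.
FOLLOW(H): in S→then H then, H is followed by then with FIRST {then}. Thus FOLLOW(H) = {then}.
FOLLOW(G): in G→end G, the suffix after G is empty (adds nothing new); in H→end false G, the suffix after G is empty, so FOLLOW(G) ⊇ FOLLOW(H) = {then}. Thus FOLLOW(G) = {then}.
For G → false id: FIRST(false id) = {false}, so it goes in M[G, t] for t ∈ {false}.
For G → end G: FIRST(end G) = {end}, so it goes in M[G, t] for t ∈ {end}.
For G → λ: FIRST(λ) = {λ}, so it goes in M[G, t] for t ∈ {}; since λ ∈ FIRST, also for every t ∈ FOLLOW(G) = {then}.
None of these place a production in M[G, $].

none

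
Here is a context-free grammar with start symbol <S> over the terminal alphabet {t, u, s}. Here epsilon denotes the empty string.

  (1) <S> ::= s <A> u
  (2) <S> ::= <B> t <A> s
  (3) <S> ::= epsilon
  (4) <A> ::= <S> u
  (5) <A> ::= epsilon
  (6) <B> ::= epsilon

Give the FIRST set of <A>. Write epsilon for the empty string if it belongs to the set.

{epsilon, s, t, u}

FIRST(<B>): from <B>::=epsilon we get {epsilon}. So FIRST(<B>) = {epsilon}.
FIRST(<S>): from <S>::=s <A> u we get {s}; from <S>::=<B> t <A> s we get {t}; from <S>::=epsilon we get {epsilon}. So FIRST(<S>) = {epsilon, s, t}.
FIRST(<A>): from <A>::=<S> u we get {s, t, u}; from <A>::=epsilon we get {epsilon}. So FIRST(<A>) = {epsilon, s, t, u}.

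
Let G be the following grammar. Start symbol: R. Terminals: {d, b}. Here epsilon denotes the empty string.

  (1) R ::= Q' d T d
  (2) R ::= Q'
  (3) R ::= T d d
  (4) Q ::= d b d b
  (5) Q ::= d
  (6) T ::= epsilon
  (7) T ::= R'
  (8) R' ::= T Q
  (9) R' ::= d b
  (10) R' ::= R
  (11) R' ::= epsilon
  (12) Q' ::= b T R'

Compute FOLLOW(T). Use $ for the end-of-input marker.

{$, b, d}

FIRST(Q) = {d}
FIRST(Q') = {b}
FIRST(R) = {b, d}  (via Q' d T d, Q', T d d)
FIRST(T) = {epsilon, b, d}  (via R')
FIRST(R') = {epsilon, b, d}  (via T Q, R)
FOLLOW(R) includes $ since R is the start symbol.
FOLLOW(R): in R'::=R, the suffix after R is empty, so FOLLOW(R) ⊇ FOLLOW(R') = {$, b, d}. Thus FOLLOW(R) = {$, b, d}.
FOLLOW(Q'): in R::=Q' d T d, Q' is followed by d T d with FIRST {d}; in R::=Q', the suffix after Q' is empty, so FOLLOW(Q') ⊇ FOLLOW(R) = {$, b, d}. Thus FOLLOW(Q') = {$, b, d}.
FOLLOW(T): in R::=Q' d T d, T is followed by d with FIRST {d}; in R::=T d d, T is followed by d d with FIRST {d}; in R'::=T Q, T is followed by Q with FIRST {d}; in Q'::=b T R', T is followed by R' with FIRST {epsilon, b, d}; in Q'::=b T R', the suffix after T is nullable, so FOLLOW(T) ⊇ FOLLOW(Q') = {$, b, d}. Thus FOLLOW(T) = {$, b, d}.
FOLLOW(R'): in T::=R', the suffix after R' is empty, so FOLLOW(R') ⊇ FOLLOW(T) = {$, b, d}; in Q'::=b T R', the suffix after R' is empty, so FOLLOW(R') ⊇ FOLLOW(Q') = {$, b, d}. Thus FOLLOW(R') = {$, b, d}.
FOLLOW(Q): in R'::=T Q, the suffix after Q is empty, so FOLLOW(Q) ⊇ FOLLOW(R') = {$, b, d}. Thus FOLLOW(Q) = {$, b, d}.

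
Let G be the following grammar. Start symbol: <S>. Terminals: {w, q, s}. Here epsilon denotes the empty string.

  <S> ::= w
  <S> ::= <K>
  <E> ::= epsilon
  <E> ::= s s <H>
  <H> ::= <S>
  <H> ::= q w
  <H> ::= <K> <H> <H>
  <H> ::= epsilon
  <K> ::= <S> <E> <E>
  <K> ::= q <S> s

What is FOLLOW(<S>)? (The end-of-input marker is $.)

{$, q, s, w}

FIRST(<E>): from <E>::=epsilon we get {epsilon}; from <E>::=s s <H> we get {s}. So FIRST(<E>) = {epsilon, s}.
FIRST(<S>): from <S>::=w we get {w}; from <S>::=<K> we get {q, w}. So FIRST(<S>) = {q, w}.
FIRST(<K>): from <K>::=<S> <E> <E> we get {q, w}; from <K>::=q <S> s we get {q}. So FIRST(<K>) = {q, w}.
FIRST(<H>): from <H>::=<S> we get {q, w}; from <H>::=q w we get {q}; from <H>::=<K> <H> <H> we get {q, w}; from <H>::=epsilon we get {epsilon}. So FIRST(<H>) = {epsilon, q, w}.
FOLLOW(<S>) includes $ since <S> is the start symbol.
FOLLOW(<S>): in <H>::=<S>, the suffix after <S> is empty, so FOLLOW(<S>) ⊇ FOLLOW(<H>) = {$, q, s, w}; in <K>::=<S> <E> <E>, <S> is followed by <E> <E> with FIRST {epsilon, s}; in <K>::=<S> <E> <E>, the suffix after <S> is nullable, so FOLLOW(<S>) ⊇ FOLLOW(<K>) = {$, q, s, w}; in <K>::=q <S> s, <S> is followed by s with FIRST {s}. Thus FOLLOW(<S>) = {$, q, s, w}.
FOLLOW(<E>): in <K>::=<S> <E> <E> (occurrence 1), <E> is followed by <E> with FIRST {epsilon, s}; in <K>::=<S> <E> <E> (occurrence 1), the suffix after <E> is nullable, so FOLLOW(<E>) ⊇ FOLLOW(<K>) = {$, q, s, w}; in <K>::=<S> <E> <E> (occurrence 2), the suffix after <E> is empty, so FOLLOW(<E>) ⊇ FOLLOW(<K>) = {$, q, s, w}. Thus FOLLOW(<E>) = {$, q, s, w}.
FOLLOW(<H>): in <E>::=s s <H>, the suffix after <H> is empty, so FOLLOW(<H>) ⊇ FOLLOW(<E>) = {$, q, s, w}; in <H>::=<K> <H> <H> (occurrence 1), <H> is followed by <H> with FIRST {epsilon, q, w}; in <H>::=<K> <H> <H> (occurrence 1), the suffix after <H> is nullable (adds nothing new); in <H>::=<K> <H> <H> (occurrence 2), the suffix after <H> is empty (adds nothing new). Thus FOLLOW(<H>) = {$, q, s, w}.
FOLLOW(<K>): in <S>::=<K>, the suffix after <K> is empty, so FOLLOW(<K>) ⊇ FOLLOW(<S>) = {$, q, s, w}; in <H>::=<K> <H> <H>, <K> is followed by <H> <H> with FIRST {epsilon, q, w}; in <H>::=<K> <H> <H>, the suffix after <K> is nullable, so FOLLOW(<K>) ⊇ FOLLOW(<H>) = {$, q, s, w}. Thus FOLLOW(<K>) = {$, q, s, w}.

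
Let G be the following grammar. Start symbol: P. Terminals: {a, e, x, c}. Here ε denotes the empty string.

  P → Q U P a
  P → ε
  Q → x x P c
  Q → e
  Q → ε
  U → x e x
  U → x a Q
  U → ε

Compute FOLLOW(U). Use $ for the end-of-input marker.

{a, e, x}

FIRST(Q): from Q→x x P c we get {x}; from Q→e we get {e}; from Q→ε we get {ε}. So FIRST(Q) = {ε, e, x}.
FIRST(U): from U→x e x we get {x}; from U→x a Q we get {x}; from U→ε we get {ε}. So FIRST(U) = {ε, x}.
FIRST(P): from P→Q U P a we get {a, e, x}; from P→ε we get {ε}. So FIRST(P) = {ε, a, e, x}.
FOLLOW(P) includes $ since P is the start symbol.
FOLLOW(P): in P→Q U P a, P is followed by a with FIRST {a}; in Q→x x P c, P is followed by c with FIRST {c}. Thus FOLLOW(P) = {$, a, c}.
FOLLOW(U): in P→Q U P a, U is followed by P a with FIRST {a, e, x}. Thus FOLLOW(U) = {a, e, x}.
FOLLOW(Q): in P→Q U P a, Q is followed by U P a with FIRST {a, e, x}; in U→x a Q, the suffix after Q is empty, so FOLLOW(Q) ⊇ FOLLOW(U) = {a, e, x}. Thus FOLLOW(Q) = {a, e, x}.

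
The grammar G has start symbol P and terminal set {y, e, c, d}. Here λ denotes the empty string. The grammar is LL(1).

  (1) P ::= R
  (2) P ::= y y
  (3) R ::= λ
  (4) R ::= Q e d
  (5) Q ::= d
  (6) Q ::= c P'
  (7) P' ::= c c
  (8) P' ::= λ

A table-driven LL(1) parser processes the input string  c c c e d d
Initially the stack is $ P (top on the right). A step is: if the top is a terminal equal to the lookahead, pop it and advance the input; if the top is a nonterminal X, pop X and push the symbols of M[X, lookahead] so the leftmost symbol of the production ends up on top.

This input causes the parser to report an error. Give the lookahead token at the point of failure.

d

step 1: stack=$ P  input=c c c e d d $  — expand P ::= R
step 2: stack=$ R  input=c c c e d d $  — expand R ::= Q e d
step 3: stack=$ d e Q  input=c c c e d d $  — expand Q ::= c P'
step 4: stack=$ d e P' c  input=c c c e d d $  — match c
step 5: stack=$ d e P'  input=c c e d d $  — expand P' ::= c c
step 6: stack=$ d e c c  input=c c e d d $  — match c
step 7: stack=$ d e c  input=c e d d $  — match c
step 8: stack=$ d e  input=e d d $  — match e
step 9: stack=$ d  input=d d $  — match d
step 10: stack=$  input=d $  — error: stack empty but input remains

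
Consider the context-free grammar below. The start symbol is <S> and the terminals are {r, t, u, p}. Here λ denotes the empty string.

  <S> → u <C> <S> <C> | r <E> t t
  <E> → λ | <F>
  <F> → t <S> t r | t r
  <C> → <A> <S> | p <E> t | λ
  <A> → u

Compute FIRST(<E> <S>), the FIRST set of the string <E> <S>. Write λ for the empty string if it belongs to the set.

FIRST(<S>) = {r, u}
FIRST(<F>) = {t}
FIRST(<A>) = {u}
FIRST(<E>) = {λ, t}  (via <F>)
FIRST(<C>) = {λ, p, u}  (via <A> <S>)
FIRST(<E> <S>): take FIRST of each symbol in turn, carrying on past any symbol whose FIRST contains λ; result {r, t, u}.

{r, t, u}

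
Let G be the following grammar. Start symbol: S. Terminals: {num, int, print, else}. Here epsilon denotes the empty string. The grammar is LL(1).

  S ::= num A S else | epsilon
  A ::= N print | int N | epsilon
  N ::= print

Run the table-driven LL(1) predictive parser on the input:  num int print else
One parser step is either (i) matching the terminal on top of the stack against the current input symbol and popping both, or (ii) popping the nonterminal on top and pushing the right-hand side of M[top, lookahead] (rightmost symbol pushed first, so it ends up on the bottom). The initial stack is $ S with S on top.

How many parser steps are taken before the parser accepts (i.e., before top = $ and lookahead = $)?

8

step 1: stack=$ S  input=num int print else $  — expand S ::= num A S else
step 2: stack=$ else S A num  input=num int print else $  — match num
step 3: stack=$ else S A  input=int print else $  — expand A ::= int N
step 4: stack=$ else S N int  input=int print else $  — match int
step 5: stack=$ else S N  input=print else $  — expand N ::= print
step 6: stack=$ else S print  input=print else $  — match print
step 7: stack=$ else S  input=else $  — expand S ::= epsilon
step 8: stack=$ else  input=else $  — match else
Accept reached after 8 steps.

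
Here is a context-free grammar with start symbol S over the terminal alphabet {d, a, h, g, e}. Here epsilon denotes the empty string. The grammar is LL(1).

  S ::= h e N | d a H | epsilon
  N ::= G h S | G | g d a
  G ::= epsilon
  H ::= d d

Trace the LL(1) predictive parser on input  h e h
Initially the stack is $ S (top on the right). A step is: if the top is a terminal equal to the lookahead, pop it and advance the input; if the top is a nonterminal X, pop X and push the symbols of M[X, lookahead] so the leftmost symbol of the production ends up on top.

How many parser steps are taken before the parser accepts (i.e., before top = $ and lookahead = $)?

7

step 1: stack=$ S  input=h e h $  — expand S ::= h e N
step 2: stack=$ N e h  input=h e h $  — match h
step 3: stack=$ N e  input=e h $  — match e
step 4: stack=$ N  input=h $  — expand N ::= G h S
step 5: stack=$ S h G  input=h $  — expand G ::= epsilon
step 6: stack=$ S h  input=h $  — match h
step 7: stack=$ S  input=$  — expand S ::= epsilon
Accept reached after 7 steps.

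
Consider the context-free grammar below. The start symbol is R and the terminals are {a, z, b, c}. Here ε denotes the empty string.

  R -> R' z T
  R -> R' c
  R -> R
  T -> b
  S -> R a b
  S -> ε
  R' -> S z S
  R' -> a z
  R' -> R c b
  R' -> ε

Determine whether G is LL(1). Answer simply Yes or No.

FIRST(R) = {a, c, z}
FIRST(T) = {b}
FIRST(S) = {ε, a, c, z}
FIRST(R') = {ε, a, c, z}
FOLLOW(R) = {$, a, c}
FOLLOW(T) = {$, a, c}
FOLLOW(S) = {c, z}
FOLLOW(R') = {c, z}
Cell M[R, a] receives both R -> R' z T and R -> R' c and R -> R — the grammar is not LL(1).

No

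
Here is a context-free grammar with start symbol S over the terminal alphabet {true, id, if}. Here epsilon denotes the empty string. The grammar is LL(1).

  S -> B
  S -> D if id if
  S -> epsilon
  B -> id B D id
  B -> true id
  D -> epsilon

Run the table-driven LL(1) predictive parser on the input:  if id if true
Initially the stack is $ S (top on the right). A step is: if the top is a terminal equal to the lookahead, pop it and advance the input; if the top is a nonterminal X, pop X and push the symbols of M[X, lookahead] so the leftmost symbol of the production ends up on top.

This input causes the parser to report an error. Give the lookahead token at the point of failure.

step 1: stack=$ S  input=if id if true $  — expand S -> D if id if
step 2: stack=$ if id if D  input=if id if true $  — expand D -> epsilon
step 3: stack=$ if id if  input=if id if true $  — match if
step 4: stack=$ if id  input=id if true $  — match id
step 5: stack=$ if  input=if true $  — match if
step 6: stack=$  input=true $  — error: stack empty but input remains

true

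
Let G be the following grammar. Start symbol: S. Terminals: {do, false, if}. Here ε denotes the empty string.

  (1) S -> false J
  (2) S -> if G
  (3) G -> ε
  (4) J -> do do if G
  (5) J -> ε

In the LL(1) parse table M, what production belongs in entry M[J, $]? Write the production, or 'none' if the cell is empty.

FIRST(S): from S->false J we get {false}; from S->if G we get {if}. So FIRST(S) = {false, if}.
FIRST(G): from G->ε we get {ε}. So FIRST(G) = {ε}.
FIRST(J): from J->do do if G we get {do}; from J->ε we get {ε}. So FIRST(J) = {ε, do}.
FOLLOW(S) includes $ since S is the start symbol.
FOLLOW(S): S appears on no right-hand side. Thus FOLLOW(S) = {$}.
FOLLOW(J): in S->false J, the suffix after J is empty, so FOLLOW(J) ⊇ FOLLOW(S) = {$}. Thus FOLLOW(J) = {$}.
For J -> do do if G: FIRST(do do if G) = {do}, so it goes in M[J, t] for t ∈ {do}.
For J -> ε: FIRST(ε) = {ε}, so it goes in M[J, t] for t ∈ {}; since ε ∈ FIRST, also for every t ∈ FOLLOW(J) = {$}.

J -> ε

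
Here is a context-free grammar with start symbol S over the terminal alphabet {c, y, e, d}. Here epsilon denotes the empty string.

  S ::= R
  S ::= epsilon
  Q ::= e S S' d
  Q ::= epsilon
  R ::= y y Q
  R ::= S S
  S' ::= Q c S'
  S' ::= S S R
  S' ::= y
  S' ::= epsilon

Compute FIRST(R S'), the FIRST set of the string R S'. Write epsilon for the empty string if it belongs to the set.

FIRST(Q): from Q::=e S S' d we get {e}; from Q::=epsilon we get {epsilon}. So FIRST(Q) = {epsilon, e}.
FIRST(S): from S::=R we get {epsilon, y}; from S::=epsilon we get {epsilon}. So FIRST(S) = {epsilon, y}.
FIRST(R): from R::=y y Q we get {y}; from R::=S S we get {epsilon, y}. So FIRST(R) = {epsilon, y}.
FIRST(S'): from S'::=Q c S' we get {c, e}; from S'::=S S R we get {epsilon, y}; from S'::=y we get {y}; from S'::=epsilon we get {epsilon}. So FIRST(S') = {epsilon, c, e, y}.
FIRST(R S'): take FIRST of each symbol in turn, carrying on past any symbol whose FIRST contains epsilon; result {epsilon, c, e, y}.

{epsilon, c, e, y}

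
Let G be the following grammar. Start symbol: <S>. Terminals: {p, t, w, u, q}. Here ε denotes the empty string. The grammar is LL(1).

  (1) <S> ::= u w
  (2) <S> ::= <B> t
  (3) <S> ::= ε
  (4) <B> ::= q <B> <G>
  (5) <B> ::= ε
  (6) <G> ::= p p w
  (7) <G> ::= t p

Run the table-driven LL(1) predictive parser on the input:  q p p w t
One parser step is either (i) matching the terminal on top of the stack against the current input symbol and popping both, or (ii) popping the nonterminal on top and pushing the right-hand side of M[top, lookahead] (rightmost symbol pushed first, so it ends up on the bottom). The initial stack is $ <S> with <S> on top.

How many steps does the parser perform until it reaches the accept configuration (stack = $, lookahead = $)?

step 1: stack=$ <S>  input=q p p w t $  — expand <S> ::= <B> t
step 2: stack=$ t <B>  input=q p p w t $  — expand <B> ::= q <B> <G>
step 3: stack=$ t <G> <B> q  input=q p p w t $  — match q
step 4: stack=$ t <G> <B>  input=p p w t $  — expand <B> ::= ε
step 5: stack=$ t <G>  input=p p w t $  — expand <G> ::= p p w
step 6: stack=$ t w p p  input=p p w t $  — match p
step 7: stack=$ t w p  input=p w t $  — match p
step 8: stack=$ t w  input=w t $  — match w
step 9: stack=$ t  input=t $  — match t
Accept reached after 9 steps.

9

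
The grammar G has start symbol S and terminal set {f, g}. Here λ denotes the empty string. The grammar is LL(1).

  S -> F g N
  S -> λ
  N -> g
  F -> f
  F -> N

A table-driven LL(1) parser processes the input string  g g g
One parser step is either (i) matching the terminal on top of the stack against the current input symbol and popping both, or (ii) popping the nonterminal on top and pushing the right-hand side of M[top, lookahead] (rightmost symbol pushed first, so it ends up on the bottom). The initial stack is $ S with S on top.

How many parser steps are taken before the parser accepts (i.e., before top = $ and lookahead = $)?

     Stack    Input    Action
  1  $ S      g g g $  expand S -> F g N
  2  $ N g F  g g g $  expand F -> N
  3  $ N g N  g g g $  expand N -> g
  4  $ N g g  g g g $  match g
  5  $ N g    g g $    match g
  6  $ N      g $      expand N -> g
  7  $ g      g $      match g
Accept reached after 7 steps.

7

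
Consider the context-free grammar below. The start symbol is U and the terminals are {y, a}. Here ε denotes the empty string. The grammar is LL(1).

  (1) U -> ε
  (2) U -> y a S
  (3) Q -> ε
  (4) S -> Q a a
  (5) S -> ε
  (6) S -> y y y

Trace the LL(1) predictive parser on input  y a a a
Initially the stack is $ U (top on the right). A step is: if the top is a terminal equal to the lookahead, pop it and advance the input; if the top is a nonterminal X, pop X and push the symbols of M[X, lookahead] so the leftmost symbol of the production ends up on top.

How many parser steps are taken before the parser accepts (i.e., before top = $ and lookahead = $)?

step 1: stack=$ U  input=y a a a $  — expand U -> y a S
step 2: stack=$ S a y  input=y a a a $  — match y
step 3: stack=$ S a  input=a a a $  — match a
step 4: stack=$ S  input=a a $  — expand S -> Q a a
step 5: stack=$ a a Q  input=a a $  — expand Q -> ε
step 6: stack=$ a a  input=a a $  — match a
step 7: stack=$ a  input=a $  — match a
Accept reached after 7 steps.

7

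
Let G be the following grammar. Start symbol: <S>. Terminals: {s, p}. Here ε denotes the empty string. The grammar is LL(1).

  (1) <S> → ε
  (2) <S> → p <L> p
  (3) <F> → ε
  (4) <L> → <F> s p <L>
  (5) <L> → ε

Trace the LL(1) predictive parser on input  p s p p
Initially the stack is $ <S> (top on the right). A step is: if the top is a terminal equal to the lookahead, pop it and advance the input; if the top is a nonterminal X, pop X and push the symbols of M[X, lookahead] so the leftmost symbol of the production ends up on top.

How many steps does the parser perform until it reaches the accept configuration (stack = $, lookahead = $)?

     Stack            Input      Action
  1  $ <S>            p s p p $  expand <S> → p <L> p
  2  $ p <L> p        p s p p $  match p
  3  $ p <L>          s p p $    expand <L> → <F> s p <L>
  4  $ p <L> p s <F>  s p p $    expand <F> → ε
  5  $ p <L> p s      s p p $    match s
  6  $ p <L> p        p p $      match p
  7  $ p <L>          p $        expand <L> → ε
  8  $ p              p $        match p
Accept reached after 8 steps.

8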